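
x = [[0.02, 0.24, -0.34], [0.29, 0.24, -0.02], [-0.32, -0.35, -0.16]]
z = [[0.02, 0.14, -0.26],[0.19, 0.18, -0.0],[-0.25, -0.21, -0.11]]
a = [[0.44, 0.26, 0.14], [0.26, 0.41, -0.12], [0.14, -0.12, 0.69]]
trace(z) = 0.09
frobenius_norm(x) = 0.75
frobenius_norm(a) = 1.02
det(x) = 0.02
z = x @ a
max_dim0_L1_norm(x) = 0.83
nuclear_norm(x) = 1.11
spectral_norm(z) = 0.43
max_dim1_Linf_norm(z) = 0.26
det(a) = 0.05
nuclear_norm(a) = 1.54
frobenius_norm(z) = 0.52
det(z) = 0.00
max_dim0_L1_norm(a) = 0.95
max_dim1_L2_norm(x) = 0.5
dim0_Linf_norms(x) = [0.32, 0.35, 0.34]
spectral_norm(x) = 0.63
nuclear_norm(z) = 0.74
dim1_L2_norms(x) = [0.42, 0.38, 0.5]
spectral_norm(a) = 0.75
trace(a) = 1.54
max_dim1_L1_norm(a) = 0.95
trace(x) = 0.10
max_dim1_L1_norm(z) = 0.57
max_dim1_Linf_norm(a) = 0.69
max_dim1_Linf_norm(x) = 0.35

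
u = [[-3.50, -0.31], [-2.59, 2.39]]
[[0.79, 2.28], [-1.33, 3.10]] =u @ [[-0.16, -0.7], [-0.73, 0.54]]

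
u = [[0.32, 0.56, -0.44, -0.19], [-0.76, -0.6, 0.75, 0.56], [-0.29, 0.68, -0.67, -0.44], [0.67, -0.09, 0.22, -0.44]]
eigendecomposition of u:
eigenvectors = [[(-0.33+0.02j), (-0.33-0.02j), (-0.11-0.33j), (-0.11+0.33j)], [(0.32-0.19j), (0.32+0.19j), (0.63+0j), 0.63-0.00j], [-0.64+0.00j, (-0.64-0j), 0.62+0.08j, (0.62-0.08j)], [0.42+0.41j, 0.42-0.41j, (-0.11-0.29j), (-0.11+0.29j)]]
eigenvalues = [(-0.88+0.5j), (-0.88-0.5j), (0.18+0.25j), (0.18-0.25j)]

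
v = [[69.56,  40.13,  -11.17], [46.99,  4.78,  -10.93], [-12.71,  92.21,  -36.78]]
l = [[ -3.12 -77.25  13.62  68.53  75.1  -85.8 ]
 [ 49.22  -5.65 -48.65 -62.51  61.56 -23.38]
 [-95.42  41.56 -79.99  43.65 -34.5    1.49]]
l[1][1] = -5.65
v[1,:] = [46.99, 4.78, -10.93]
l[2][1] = 41.56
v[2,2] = -36.78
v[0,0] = 69.56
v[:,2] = [-11.17, -10.93, -36.78]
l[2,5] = 1.49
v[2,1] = 92.21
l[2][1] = 41.56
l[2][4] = -34.5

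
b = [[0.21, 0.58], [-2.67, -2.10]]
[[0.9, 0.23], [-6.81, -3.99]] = b@[[1.85, 1.66],[0.89, -0.21]]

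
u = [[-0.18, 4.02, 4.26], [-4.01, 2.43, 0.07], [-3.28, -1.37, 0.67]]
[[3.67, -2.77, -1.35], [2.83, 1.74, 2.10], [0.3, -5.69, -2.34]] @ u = [[14.88, 9.87, 14.54], [-14.37, 12.73, 13.58], [30.44, -9.41, -0.69]]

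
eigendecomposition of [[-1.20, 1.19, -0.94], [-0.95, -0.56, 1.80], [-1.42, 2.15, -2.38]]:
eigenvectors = [[0.43, 0.49, 0.43],  [0.78, 0.76, -0.33],  [0.46, 0.42, 0.84]]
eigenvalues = [-0.03, -0.17, -3.94]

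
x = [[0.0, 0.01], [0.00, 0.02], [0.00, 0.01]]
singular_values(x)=[0.02, 0.0]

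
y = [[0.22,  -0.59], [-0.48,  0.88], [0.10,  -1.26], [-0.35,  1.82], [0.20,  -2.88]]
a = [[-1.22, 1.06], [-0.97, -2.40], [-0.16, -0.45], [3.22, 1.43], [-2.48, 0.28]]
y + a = [[-1.00, 0.47], [-1.45, -1.52], [-0.06, -1.71], [2.87, 3.25], [-2.28, -2.60]]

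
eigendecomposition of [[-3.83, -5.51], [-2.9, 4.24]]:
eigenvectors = [[-0.96, 0.49], [-0.29, -0.87]]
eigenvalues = [-5.47, 5.88]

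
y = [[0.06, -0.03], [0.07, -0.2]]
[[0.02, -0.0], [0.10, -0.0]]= y @[[0.13, -0.01], [-0.43, 0.02]]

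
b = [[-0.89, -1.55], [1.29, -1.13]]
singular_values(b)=[1.92, 1.57]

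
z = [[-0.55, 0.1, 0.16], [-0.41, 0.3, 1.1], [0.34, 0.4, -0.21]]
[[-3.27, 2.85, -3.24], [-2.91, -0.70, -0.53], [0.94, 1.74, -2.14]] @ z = [[-0.47, -0.77, 3.29], [1.71, -0.71, -1.12], [-1.96, -0.24, 2.51]]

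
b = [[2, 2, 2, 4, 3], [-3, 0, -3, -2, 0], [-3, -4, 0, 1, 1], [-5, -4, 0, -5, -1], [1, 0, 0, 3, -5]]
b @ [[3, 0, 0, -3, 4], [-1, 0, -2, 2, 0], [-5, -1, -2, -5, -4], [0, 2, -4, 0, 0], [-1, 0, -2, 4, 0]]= [[-9, 6, -30, 0, 0], [6, -1, 14, 24, 0], [-6, 2, 2, 5, -12], [-10, -10, 30, 3, -20], [8, 6, -2, -23, 4]]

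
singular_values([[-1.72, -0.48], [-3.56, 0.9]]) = [4.0, 0.81]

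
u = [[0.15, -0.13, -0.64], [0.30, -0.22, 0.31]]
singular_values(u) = [0.71, 0.42]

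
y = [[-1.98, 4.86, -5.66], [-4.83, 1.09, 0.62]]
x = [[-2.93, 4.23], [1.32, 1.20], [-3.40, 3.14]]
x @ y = [[-14.63,-9.63,19.21],[-8.41,7.72,-6.73],[-8.43,-13.10,21.19]]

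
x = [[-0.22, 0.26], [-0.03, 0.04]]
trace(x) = -0.18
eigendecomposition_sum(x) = [[-0.22, 0.25],[-0.03, 0.03]] + [[-0.0, 0.01], [-0.00, 0.01]]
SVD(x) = [[-0.99, -0.15], [-0.15, 0.99]] @ diag([0.34422603123585793, 0.0029050679183376966]) @ [[0.64, -0.76], [0.76, 0.64]]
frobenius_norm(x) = 0.34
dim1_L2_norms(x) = [0.34, 0.05]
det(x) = -0.00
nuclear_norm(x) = 0.35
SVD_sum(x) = [[-0.22, 0.26], [-0.03, 0.04]] + [[-0.00, -0.00], [0.00, 0.0]]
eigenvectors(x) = [[-0.99, -0.76], [-0.13, -0.66]]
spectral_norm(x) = 0.34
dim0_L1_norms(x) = [0.25, 0.3]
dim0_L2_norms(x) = [0.22, 0.26]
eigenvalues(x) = [-0.19, 0.01]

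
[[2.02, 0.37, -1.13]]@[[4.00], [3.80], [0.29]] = [[9.16]]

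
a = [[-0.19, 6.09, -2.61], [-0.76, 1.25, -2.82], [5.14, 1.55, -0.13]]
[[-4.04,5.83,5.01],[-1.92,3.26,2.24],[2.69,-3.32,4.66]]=a @[[0.69, -0.86, 0.73], [-0.53, 0.66, 0.52], [0.26, -0.63, -0.76]]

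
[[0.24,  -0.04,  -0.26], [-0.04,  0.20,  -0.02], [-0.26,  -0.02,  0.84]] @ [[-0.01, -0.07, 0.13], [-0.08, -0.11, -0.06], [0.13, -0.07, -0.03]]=[[-0.03, 0.01, 0.04],[-0.02, -0.02, -0.02],[0.11, -0.04, -0.06]]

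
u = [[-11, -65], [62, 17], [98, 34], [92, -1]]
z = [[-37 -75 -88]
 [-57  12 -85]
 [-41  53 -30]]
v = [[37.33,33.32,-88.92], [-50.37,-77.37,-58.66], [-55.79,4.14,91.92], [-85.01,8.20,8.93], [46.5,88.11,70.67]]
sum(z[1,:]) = -130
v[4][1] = 88.11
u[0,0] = -11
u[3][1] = -1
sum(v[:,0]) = -107.34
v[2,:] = [-55.79, 4.14, 91.92]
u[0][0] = -11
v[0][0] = 37.33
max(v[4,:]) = 88.11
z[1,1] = 12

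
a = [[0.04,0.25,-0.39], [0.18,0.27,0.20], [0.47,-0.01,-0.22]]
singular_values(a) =[0.59, 0.41, 0.34]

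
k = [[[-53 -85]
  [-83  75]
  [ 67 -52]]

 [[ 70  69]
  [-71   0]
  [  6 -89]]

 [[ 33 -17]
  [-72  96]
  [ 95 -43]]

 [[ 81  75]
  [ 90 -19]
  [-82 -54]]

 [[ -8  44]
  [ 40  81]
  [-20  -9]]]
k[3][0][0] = 81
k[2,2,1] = -43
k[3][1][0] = 90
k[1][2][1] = -89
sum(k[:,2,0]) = 66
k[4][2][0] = -20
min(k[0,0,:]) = -85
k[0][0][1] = -85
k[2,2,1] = -43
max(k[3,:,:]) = 90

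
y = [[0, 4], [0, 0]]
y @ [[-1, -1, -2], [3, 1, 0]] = [[12, 4, 0], [0, 0, 0]]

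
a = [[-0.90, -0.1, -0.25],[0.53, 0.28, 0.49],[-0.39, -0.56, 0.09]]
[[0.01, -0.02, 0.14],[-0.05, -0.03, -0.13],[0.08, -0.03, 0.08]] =a @ [[0.01,0.05,-0.12], [-0.15,0.00,-0.07], [-0.03,-0.11,-0.09]]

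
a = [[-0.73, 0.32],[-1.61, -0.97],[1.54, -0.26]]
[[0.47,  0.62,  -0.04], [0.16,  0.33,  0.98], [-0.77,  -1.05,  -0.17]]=a @ [[-0.41, -0.58, -0.22], [0.52, 0.62, -0.64]]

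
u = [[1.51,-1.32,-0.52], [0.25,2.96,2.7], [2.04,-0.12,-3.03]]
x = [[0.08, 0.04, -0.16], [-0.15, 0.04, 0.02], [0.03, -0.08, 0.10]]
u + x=[[1.59, -1.28, -0.68], [0.1, 3.00, 2.72], [2.07, -0.20, -2.93]]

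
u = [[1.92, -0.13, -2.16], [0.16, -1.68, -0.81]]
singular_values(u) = [3.04, 1.61]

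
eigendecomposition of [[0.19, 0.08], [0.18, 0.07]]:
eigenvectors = [[0.73,-0.38], [0.68,0.92]]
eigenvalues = [0.26, -0.0]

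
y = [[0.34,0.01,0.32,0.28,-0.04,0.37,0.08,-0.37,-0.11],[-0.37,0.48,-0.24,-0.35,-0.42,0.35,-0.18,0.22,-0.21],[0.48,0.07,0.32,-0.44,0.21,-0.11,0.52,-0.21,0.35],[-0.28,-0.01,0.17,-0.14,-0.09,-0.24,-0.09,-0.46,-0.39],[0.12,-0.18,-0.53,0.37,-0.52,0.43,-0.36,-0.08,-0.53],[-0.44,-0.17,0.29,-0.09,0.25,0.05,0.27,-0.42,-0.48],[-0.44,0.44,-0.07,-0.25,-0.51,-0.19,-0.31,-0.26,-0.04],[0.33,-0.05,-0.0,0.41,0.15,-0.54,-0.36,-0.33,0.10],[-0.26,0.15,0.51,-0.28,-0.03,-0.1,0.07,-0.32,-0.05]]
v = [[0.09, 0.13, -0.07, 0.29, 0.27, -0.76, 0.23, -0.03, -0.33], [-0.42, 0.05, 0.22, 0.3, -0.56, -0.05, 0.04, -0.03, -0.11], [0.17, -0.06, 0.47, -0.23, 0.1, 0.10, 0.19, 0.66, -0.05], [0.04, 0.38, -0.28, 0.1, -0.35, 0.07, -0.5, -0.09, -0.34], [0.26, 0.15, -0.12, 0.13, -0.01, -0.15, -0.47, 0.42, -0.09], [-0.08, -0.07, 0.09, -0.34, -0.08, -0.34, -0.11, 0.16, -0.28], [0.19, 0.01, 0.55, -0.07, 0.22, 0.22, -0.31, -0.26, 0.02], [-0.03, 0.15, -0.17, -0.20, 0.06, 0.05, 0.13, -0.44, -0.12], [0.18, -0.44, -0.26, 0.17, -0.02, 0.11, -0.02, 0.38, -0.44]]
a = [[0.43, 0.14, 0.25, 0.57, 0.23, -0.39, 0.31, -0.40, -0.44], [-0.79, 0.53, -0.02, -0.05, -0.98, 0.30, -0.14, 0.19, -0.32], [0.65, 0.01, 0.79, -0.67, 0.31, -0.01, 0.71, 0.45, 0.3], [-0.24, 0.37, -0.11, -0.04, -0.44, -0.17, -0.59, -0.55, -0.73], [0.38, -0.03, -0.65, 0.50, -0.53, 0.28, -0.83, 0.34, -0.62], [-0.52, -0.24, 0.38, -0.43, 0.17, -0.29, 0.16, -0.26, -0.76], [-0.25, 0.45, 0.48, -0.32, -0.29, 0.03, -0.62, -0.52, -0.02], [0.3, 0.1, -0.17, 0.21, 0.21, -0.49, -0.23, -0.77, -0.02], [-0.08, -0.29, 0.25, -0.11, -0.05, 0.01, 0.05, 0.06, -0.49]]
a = y + v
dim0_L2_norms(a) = [1.36, 0.89, 1.26, 1.17, 1.32, 0.82, 1.46, 1.32, 1.46]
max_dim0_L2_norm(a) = 1.46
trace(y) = -0.16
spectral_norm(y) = 1.60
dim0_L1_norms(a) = [3.64, 2.16, 3.1, 2.9, 3.21, 1.97, 3.64, 3.54, 3.7]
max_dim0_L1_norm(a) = 3.7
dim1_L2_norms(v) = [0.96, 0.8, 0.89, 0.86, 0.74, 0.61, 0.78, 0.57, 0.82]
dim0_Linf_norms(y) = [0.48, 0.48, 0.53, 0.44, 0.52, 0.54, 0.52, 0.46, 0.53]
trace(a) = -0.99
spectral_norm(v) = 1.15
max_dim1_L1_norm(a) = 4.16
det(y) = 0.00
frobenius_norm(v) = 2.37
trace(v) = -0.83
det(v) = 0.00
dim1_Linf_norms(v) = [0.76, 0.56, 0.66, 0.5, 0.47, 0.34, 0.55, 0.44, 0.44]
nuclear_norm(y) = 6.72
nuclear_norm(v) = 6.35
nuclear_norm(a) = 9.13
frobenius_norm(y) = 2.77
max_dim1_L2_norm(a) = 1.55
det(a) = 0.02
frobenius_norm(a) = 3.75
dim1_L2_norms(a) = [1.12, 1.45, 1.55, 1.27, 1.54, 1.2, 1.16, 1.05, 0.64]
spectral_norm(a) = 2.34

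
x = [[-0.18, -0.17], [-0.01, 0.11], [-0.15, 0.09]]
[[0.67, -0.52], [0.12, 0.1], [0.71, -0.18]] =x @ [[-4.35,  1.84], [0.68,  1.11]]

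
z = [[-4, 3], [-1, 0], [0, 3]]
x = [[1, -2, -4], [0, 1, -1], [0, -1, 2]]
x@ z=[[-2, -9], [-1, -3], [1, 6]]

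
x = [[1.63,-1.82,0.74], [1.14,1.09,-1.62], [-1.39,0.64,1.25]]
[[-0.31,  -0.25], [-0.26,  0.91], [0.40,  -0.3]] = x @ [[-0.15, 0.31], [0.08, 0.38], [0.11, -0.09]]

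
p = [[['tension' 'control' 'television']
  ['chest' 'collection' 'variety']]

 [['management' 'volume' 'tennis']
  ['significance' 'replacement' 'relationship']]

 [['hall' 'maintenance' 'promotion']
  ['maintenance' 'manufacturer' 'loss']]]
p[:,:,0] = [['tension', 'chest'], ['management', 'significance'], ['hall', 'maintenance']]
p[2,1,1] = 'manufacturer'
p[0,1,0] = 'chest'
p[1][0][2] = 'tennis'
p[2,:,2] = ['promotion', 'loss']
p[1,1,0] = 'significance'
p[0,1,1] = 'collection'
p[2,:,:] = [['hall', 'maintenance', 'promotion'], ['maintenance', 'manufacturer', 'loss']]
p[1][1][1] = 'replacement'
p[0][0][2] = 'television'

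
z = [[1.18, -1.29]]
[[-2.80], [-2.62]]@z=[[-3.3,3.61], [-3.09,3.38]]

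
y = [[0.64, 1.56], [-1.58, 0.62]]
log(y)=[[0.53, 1.18], [-1.2, 0.52]]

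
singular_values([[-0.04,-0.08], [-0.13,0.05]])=[0.14, 0.09]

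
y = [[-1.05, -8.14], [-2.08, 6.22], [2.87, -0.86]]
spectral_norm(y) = 10.31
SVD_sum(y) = [[0.59, -8.02], [-0.47, 6.34], [0.08, -1.07]] + [[-1.64,-0.12], [-1.61,-0.12], [2.79,0.21]]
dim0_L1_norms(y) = [6.0, 15.22]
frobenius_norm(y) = 10.92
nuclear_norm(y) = 13.93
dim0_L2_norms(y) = [3.7, 10.28]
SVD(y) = [[0.78,  0.45],[-0.62,  0.45],[0.1,  -0.77]] @ diag([10.305144755122544, 3.6273118939471294]) @ [[0.07, -1.0], [-1.0, -0.07]]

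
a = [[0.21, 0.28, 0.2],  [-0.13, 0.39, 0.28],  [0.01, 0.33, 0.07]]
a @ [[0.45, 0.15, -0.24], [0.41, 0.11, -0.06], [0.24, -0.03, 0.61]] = [[0.26, 0.06, 0.05], [0.17, 0.02, 0.18], [0.16, 0.04, 0.02]]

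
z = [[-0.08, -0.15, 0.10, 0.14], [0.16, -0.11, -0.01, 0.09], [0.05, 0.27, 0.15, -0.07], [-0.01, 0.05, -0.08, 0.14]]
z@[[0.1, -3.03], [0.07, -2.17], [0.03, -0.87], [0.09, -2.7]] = [[-0.0, 0.10], [0.02, -0.48], [0.02, -0.68], [0.01, -0.39]]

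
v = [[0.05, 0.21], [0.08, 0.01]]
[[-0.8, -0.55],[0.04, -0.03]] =v @ [[1.05, 0.01], [-4.06, -2.64]]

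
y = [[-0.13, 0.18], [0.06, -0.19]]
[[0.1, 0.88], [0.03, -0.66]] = y@[[-1.83,-3.37],  [-0.76,2.43]]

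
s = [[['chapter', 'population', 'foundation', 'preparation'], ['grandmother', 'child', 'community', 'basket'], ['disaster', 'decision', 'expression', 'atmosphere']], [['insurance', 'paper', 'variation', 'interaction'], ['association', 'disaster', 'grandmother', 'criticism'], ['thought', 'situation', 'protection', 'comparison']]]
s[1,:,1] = ['paper', 'disaster', 'situation']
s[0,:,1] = ['population', 'child', 'decision']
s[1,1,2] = 'grandmother'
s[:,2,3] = ['atmosphere', 'comparison']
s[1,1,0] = 'association'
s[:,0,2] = ['foundation', 'variation']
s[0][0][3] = 'preparation'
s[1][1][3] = 'criticism'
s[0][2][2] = 'expression'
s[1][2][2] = 'protection'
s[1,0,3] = 'interaction'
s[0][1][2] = 'community'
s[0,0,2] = 'foundation'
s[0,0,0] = 'chapter'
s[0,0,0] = 'chapter'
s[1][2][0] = 'thought'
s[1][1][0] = 'association'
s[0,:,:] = [['chapter', 'population', 'foundation', 'preparation'], ['grandmother', 'child', 'community', 'basket'], ['disaster', 'decision', 'expression', 'atmosphere']]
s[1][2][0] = 'thought'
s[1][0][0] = 'insurance'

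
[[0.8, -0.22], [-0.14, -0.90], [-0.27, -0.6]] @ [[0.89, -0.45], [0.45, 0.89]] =[[0.61, -0.56], [-0.53, -0.74], [-0.51, -0.41]]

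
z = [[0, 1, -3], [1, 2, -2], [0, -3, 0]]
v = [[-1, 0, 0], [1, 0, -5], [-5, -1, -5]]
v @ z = [[0, -1, 3], [0, 16, -3], [-1, 8, 17]]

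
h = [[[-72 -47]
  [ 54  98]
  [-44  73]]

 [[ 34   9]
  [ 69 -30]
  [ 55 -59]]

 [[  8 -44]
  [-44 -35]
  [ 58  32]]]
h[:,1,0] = [54, 69, -44]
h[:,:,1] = [[-47, 98, 73], [9, -30, -59], [-44, -35, 32]]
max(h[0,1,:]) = 98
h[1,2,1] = -59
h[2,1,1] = -35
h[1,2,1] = -59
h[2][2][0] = 58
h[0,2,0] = -44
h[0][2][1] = 73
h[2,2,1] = 32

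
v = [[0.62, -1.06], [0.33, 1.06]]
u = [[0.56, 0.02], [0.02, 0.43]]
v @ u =[[0.33, -0.44],  [0.21, 0.46]]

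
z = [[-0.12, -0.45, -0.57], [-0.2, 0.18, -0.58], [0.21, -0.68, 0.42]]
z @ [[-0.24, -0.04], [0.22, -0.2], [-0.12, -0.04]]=[[-0.00,0.12], [0.16,-0.0], [-0.25,0.11]]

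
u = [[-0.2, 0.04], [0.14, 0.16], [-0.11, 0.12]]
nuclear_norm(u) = 0.47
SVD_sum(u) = [[-0.2, -0.01], [0.15, 0.01], [-0.11, -0.00]] + [[-0.00, 0.05],[-0.01, 0.15],[-0.00, 0.12]]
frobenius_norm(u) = 0.34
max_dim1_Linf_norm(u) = 0.2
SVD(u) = [[-0.74,-0.24], [0.55,-0.76], [-0.39,-0.61]] @ diag([0.267857732266997, 0.20384365397230728]) @ [[1.0, 0.04],  [0.04, -1.0]]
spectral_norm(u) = 0.27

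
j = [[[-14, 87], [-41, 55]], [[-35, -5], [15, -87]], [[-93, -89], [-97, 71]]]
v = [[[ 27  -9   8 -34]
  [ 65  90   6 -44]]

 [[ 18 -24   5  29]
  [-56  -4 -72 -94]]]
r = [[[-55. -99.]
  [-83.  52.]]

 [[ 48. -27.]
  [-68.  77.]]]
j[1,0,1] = -5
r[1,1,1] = 77.0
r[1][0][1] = -27.0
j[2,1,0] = -97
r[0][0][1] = -99.0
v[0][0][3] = -34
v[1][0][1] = -24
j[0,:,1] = [87, 55]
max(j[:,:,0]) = 15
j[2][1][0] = -97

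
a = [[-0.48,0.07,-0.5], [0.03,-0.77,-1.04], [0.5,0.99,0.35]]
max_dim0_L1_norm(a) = 1.89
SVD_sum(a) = [[-0.10, -0.28, -0.27], [-0.3, -0.87, -0.82], [0.26, 0.74, 0.70]] + [[0.08, 0.17, -0.21], [0.09, 0.19, -0.24], [0.13, 0.29, -0.36]] + [[-0.46,  0.18,  -0.02], [0.25,  -0.10,  0.01], [0.11,  -0.04,  0.00]]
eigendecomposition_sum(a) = [[(-0.43-0j), (0.28-0j), (0.08-0j)], [(0.27+0j), -0.18+0.00j, (-0.05+0j)], [(-0.06-0j), 0.04-0.00j, 0.01-0.00j]] + [[(-0.03+0.14j), (-0.1+0.22j), -0.29+0.02j], [(-0.12+0.22j), -0.30+0.31j, -0.49-0.12j], [0.28-0.01j, (0.48+0.11j), 0.17+0.55j]] + [[-0.03-0.14j,-0.10-0.22j,-0.29-0.02j],[-0.12-0.22j,(-0.3-0.31j),(-0.49+0.12j)],[0.28+0.01j,0.48-0.11j,0.17-0.55j]]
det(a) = -0.61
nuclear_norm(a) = 2.88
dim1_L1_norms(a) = [1.05, 1.84, 1.84]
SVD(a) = [[-0.24, -0.45, 0.86],[-0.74, -0.49, -0.46],[0.63, -0.75, -0.21]] @ diag([1.6666200385717893, 0.6389603541875578, 0.5721951702063534]) @ [[0.25, 0.71, 0.66], [-0.27, -0.61, 0.75], [-0.93, 0.36, -0.04]]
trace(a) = -0.90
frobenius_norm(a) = 1.87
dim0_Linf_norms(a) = [0.5, 0.99, 1.04]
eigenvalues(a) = [(-0.59+0j), (-0.15+1j), (-0.15-1j)]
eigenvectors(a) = [[-0.84+0.00j, (-0.08+0.35j), -0.08-0.35j], [0.53+0.00j, (-0.32+0.53j), (-0.32-0.53j)], [(-0.11+0j), (0.7+0j), 0.70-0.00j]]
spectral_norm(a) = 1.67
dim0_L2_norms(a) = [0.69, 1.26, 1.21]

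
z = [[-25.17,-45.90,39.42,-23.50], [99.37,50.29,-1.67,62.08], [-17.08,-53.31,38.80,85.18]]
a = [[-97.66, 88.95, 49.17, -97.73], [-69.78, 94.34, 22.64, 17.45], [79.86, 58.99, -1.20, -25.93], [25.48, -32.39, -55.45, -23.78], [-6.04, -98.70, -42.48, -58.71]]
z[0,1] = -45.9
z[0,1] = -45.9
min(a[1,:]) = -69.78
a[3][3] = -23.78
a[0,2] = 49.17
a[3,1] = -32.39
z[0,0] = -25.17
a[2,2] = -1.2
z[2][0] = -17.08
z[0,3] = -23.5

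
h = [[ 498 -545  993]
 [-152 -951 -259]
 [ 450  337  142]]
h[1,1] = -951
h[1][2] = -259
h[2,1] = 337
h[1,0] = -152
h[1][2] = -259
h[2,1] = 337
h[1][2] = -259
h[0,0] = 498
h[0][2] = 993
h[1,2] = -259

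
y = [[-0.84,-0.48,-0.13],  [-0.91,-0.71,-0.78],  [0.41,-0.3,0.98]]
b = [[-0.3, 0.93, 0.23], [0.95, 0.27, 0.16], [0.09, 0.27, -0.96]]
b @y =[[-0.5, -0.59, -0.46], [-0.98, -0.7, -0.18], [-0.71, 0.05, -1.16]]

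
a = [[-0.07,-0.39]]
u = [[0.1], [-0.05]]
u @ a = [[-0.01, -0.04], [0.00, 0.02]]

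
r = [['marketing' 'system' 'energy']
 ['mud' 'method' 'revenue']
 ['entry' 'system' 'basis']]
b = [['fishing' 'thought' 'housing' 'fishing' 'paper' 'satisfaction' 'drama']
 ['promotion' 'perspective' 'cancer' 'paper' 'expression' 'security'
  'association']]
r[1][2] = 'revenue'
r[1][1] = 'method'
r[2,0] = 'entry'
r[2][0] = 'entry'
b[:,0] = ['fishing', 'promotion']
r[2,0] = 'entry'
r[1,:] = ['mud', 'method', 'revenue']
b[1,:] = ['promotion', 'perspective', 'cancer', 'paper', 'expression', 'security', 'association']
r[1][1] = 'method'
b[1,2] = 'cancer'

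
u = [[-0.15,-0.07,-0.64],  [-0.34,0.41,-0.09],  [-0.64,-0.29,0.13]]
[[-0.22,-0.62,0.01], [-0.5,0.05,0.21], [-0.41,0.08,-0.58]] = u@[[0.88, -0.06, 0.47], [-0.44, 0.28, 0.85], [0.19, 0.96, -0.22]]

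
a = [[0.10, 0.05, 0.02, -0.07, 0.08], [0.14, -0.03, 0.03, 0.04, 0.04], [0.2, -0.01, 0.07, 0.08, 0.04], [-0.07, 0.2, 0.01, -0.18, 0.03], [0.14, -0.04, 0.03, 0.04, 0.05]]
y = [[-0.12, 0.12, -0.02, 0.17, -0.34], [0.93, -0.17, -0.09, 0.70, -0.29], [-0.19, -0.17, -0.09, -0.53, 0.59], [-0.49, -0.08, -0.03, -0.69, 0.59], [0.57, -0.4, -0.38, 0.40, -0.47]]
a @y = [[0.11, -0.03, -0.04, 0.12, -0.12], [-0.05, -0.0, -0.02, -0.02, -0.02], [-0.06, -0.01, -0.03, -0.05, 0.00], [0.3, -0.04, -0.02, 0.26, -0.15], [-0.05, -0.0, -0.02, -0.03, -0.02]]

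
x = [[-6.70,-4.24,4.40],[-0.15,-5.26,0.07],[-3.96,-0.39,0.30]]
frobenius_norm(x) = 11.22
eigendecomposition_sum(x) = [[-3.02-1.29j, (3.68-1.82j), (1.88+2.96j)], [0.08-0.07j, (0.01+0.13j), (-0.11+0.02j)], [-1.74-2.68j, 3.96+0.52j, (-0.08+3.41j)]] + [[(-3.02+1.29j),(3.68+1.82j),(1.88-2.96j)], [(0.08+0.07j),0.01-0.13j,-0.11-0.02j], [(-1.74+2.68j),3.96-0.52j,-0.08-3.41j]] + [[(-0.66-0j), -11.60-0.00j, (0.64+0j)],  [-0.30-0.00j, (-5.28-0j), (0.29+0j)],  [(-0.47-0j), -8.31-0.00j, (0.46+0j)]]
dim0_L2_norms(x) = [7.78, 6.77, 4.41]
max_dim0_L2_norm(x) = 7.78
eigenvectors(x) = [[-0.72+0.00j, -0.72-0.00j, (-0.76+0j)], [0.01-0.02j, (0.01+0.02j), -0.35+0.00j], [(-0.58-0.39j), -0.58+0.39j, (-0.55+0j)]]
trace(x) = -11.66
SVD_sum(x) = [[-6.58, -4.95, 3.65], [-2.21, -1.67, 1.23], [-2.36, -1.78, 1.31]] + [[-0.42, 0.65, 0.13], [2.28, -3.55, -0.71], [-0.98, 1.52, 0.30]] + [[0.30,0.07,0.62], [-0.21,-0.05,-0.45], [-0.62,-0.14,-1.31]]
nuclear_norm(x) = 16.44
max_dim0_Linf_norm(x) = 6.7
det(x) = -80.02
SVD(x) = [[-0.90, 0.17, -0.41], [-0.30, -0.91, 0.3], [-0.32, 0.39, 0.86]] @ diag([10.03724365536183, 4.716213656991191, 1.6903752673618058]) @ [[0.73, 0.55, -0.41], [-0.53, 0.83, 0.17], [-0.43, -0.09, -0.90]]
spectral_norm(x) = 10.04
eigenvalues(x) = [(-3.09+2.25j), (-3.09-2.25j), (-5.48+0j)]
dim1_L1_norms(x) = [15.34, 5.48, 4.65]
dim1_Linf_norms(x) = [6.7, 5.26, 3.96]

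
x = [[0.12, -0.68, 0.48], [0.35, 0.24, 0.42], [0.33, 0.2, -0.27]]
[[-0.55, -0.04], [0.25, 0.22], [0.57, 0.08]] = x@ [[0.92, 0.25], [0.61, 0.23], [-0.52, 0.19]]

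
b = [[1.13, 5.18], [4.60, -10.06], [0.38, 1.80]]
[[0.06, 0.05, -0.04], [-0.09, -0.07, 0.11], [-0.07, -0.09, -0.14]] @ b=[[0.28,  -0.26], [-0.38,  0.44], [-0.55,  0.29]]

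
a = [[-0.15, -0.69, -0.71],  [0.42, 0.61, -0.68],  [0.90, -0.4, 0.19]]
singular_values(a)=[1.01, 1.0, 1.0]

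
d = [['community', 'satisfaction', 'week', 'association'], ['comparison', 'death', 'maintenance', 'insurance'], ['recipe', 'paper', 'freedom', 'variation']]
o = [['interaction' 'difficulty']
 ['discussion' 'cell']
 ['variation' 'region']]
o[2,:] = ['variation', 'region']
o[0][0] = 'interaction'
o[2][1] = 'region'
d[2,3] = 'variation'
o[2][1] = 'region'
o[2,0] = 'variation'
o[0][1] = 'difficulty'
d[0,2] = 'week'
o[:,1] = ['difficulty', 'cell', 'region']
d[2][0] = 'recipe'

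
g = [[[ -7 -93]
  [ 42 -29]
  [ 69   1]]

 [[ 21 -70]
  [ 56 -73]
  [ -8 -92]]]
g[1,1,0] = 56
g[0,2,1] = 1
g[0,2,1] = 1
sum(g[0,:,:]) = -17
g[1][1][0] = 56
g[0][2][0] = 69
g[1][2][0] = -8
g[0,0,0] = -7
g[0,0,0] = -7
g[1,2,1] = -92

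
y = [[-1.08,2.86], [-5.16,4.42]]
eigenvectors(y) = [[(-0.43+0.42j), -0.43-0.42j], [-0.80+0.00j, (-0.8-0j)]]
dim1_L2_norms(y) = [3.06, 6.79]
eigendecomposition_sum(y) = [[(-0.54+2.2j), 1.43-0.89j], [-2.58+1.61j, 2.21+0.49j]] + [[-0.54-2.20j, (1.43+0.89j)], [(-2.58-1.61j), (2.21-0.49j)]]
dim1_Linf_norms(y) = [2.86, 5.16]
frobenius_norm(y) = 7.45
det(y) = 9.98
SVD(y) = [[-0.38, -0.92], [-0.92, 0.38]] @ diag([7.324617934113615, 1.3630745097980619]) @ [[0.71, -0.71], [-0.71, -0.71]]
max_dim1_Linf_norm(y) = 5.16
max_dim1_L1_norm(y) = 9.58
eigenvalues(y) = [(1.67+2.68j), (1.67-2.68j)]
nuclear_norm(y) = 8.69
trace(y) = 3.34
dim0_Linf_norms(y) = [5.16, 4.42]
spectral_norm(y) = 7.32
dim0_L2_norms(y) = [5.27, 5.26]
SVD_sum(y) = [[-1.97, 1.97], [-4.79, 4.79]] + [[0.89, 0.89], [-0.37, -0.37]]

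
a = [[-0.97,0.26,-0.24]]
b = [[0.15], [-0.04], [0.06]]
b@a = [[-0.15, 0.04, -0.04], [0.04, -0.01, 0.01], [-0.06, 0.02, -0.01]]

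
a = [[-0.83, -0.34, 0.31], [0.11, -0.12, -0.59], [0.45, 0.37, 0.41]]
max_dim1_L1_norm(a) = 1.48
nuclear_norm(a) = 1.88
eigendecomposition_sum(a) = [[-0.98, -0.51, 0.0],  [0.39, 0.20, -0.00],  [0.25, 0.13, -0.00]] + [[-0.04, -0.06, -0.07], [0.08, 0.12, 0.13], [-0.03, -0.04, -0.05]] + [[0.19, 0.23, 0.37],  [-0.36, -0.45, -0.72],  [0.23, 0.28, 0.46]]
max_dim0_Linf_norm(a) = 0.83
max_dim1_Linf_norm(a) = 0.83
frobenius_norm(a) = 1.34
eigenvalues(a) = [-0.77, 0.04, 0.2]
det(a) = -0.01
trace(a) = -0.54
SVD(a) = [[-0.87,0.24,0.43], [0.12,-0.74,0.66], [0.47,0.63,0.62]] @ diag([1.0650928066901804, 0.8051321489899677, 0.006287749965711681]) @ [[0.89, 0.43, -0.14], [0.01, 0.30, 0.95], [-0.45, 0.85, -0.26]]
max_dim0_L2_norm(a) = 0.95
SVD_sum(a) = [[-0.83, -0.40, 0.13], [0.11, 0.06, -0.02], [0.45, 0.22, -0.07]] + [[0.00, 0.06, 0.18], [-0.0, -0.18, -0.57], [0.0, 0.15, 0.48]] + [[-0.0,0.00,-0.00], [-0.00,0.00,-0.0], [-0.00,0.00,-0.00]]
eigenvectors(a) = [[-0.90, -0.44, 0.4],[0.36, 0.84, -0.77],[0.23, -0.3, 0.49]]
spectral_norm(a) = 1.07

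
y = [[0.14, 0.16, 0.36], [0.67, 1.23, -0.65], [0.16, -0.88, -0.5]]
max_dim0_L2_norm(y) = 1.52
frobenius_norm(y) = 1.90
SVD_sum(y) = [[0.04, 0.1, -0.03], [0.52, 1.36, -0.35], [-0.22, -0.57, 0.15]] + [[-0.12, 0.11, 0.27], [0.13, -0.13, -0.31], [0.3, -0.29, -0.69]] + [[0.22, -0.05, 0.12], [0.02, -0.0, 0.01], [0.08, -0.02, 0.04]]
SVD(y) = [[-0.07, -0.34, -0.94], [-0.92, 0.38, -0.07], [0.38, 0.86, -0.33]] @ diag([1.6308968231740453, 0.9361291249393707, 0.27007001610888487]) @ [[-0.35,-0.91,0.23],[0.37,-0.36,-0.85],[-0.86,0.21,-0.46]]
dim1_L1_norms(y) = [0.66, 2.55, 1.54]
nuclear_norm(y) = 2.84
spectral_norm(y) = 1.63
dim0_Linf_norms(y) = [0.67, 1.23, 0.65]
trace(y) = 0.87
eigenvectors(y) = [[-0.00, -0.84, -0.34], [-0.92, 0.27, 0.37], [0.40, -0.47, 0.86]]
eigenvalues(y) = [1.52, 0.29, -0.94]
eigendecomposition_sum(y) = [[0.00, 0.00, -0.0], [0.63, 1.37, -0.33], [-0.27, -0.60, 0.14]] + [[0.25, 0.04, 0.09], [-0.08, -0.01, -0.03], [0.14, 0.02, 0.05]] + [[-0.12, 0.12, 0.28], [0.12, -0.13, -0.29], [0.29, -0.30, -0.69]]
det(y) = -0.41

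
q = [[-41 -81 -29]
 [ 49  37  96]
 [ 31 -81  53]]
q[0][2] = -29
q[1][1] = 37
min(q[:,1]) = -81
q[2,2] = 53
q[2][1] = -81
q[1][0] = 49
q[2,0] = 31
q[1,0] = 49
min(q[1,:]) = 37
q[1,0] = 49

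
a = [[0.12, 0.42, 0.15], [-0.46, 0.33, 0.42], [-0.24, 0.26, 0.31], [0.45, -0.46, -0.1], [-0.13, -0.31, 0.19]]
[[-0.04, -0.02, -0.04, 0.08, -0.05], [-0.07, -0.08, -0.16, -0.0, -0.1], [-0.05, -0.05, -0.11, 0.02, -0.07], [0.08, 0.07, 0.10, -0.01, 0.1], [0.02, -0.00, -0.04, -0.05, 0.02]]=a@[[0.07,0.08,0.12,0.13,0.08], [-0.10,-0.06,-0.05,0.13,-0.12], [-0.01,-0.06,-0.22,0.04,-0.06]]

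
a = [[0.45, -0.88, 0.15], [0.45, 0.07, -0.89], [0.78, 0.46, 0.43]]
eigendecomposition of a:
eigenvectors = [[0.68+0.00j, (-0.16-0.49j), -0.16+0.49j],[-0.31+0.00j, (-0.67+0j), -0.67-0.00j],[0.67+0.00j, (-0.15+0.51j), (-0.15-0.51j)]]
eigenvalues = [(1+0j), (-0.03+1j), (-0.03-1j)]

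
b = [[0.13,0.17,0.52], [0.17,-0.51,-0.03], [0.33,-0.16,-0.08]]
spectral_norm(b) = 0.66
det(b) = 0.08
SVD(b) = [[-0.58, 0.81, 0.08], [0.71, 0.46, 0.53], [0.39, 0.36, -0.84]] @ diag([0.6576473051565597, 0.5092131978503337, 0.2349509335060234]) @ [[0.27,-0.80,-0.54], [0.6,-0.3,0.74], [-0.76,-0.52,0.4]]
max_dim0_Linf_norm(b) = 0.52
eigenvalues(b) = [0.45, -0.27, -0.64]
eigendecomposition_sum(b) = [[0.29,0.00,0.28], [0.05,0.00,0.04], [0.17,0.0,0.16]] + [[-0.05, -0.11, 0.12], [-0.04, -0.10, 0.1], [0.05, 0.12, -0.12]] + [[-0.11,  0.28,  0.12], [0.17,  -0.42,  -0.17], [0.11,  -0.28,  -0.12]]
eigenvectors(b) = [[-0.86, -0.6, 0.49], [-0.14, -0.5, -0.72], [-0.49, 0.62, -0.49]]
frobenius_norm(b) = 0.86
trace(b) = -0.46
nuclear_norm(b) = 1.40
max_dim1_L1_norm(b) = 0.82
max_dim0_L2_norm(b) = 0.56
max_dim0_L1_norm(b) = 0.84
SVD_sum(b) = [[-0.10, 0.30, 0.21], [0.13, -0.37, -0.25], [0.07, -0.21, -0.14]] + [[0.25, -0.12, 0.31],[0.14, -0.07, 0.17],[0.11, -0.06, 0.14]] + [[-0.01, -0.01, 0.01], [-0.09, -0.06, 0.05], [0.15, 0.10, -0.08]]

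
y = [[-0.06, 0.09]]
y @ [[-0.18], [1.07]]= [[0.11]]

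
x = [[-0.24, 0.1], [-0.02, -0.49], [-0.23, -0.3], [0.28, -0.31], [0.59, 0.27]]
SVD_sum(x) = [[-0.08, -0.07], [-0.25, -0.23], [-0.28, -0.25], [0.0, 0.00], [0.46, 0.41]] + [[-0.16, 0.17], [0.23, -0.26], [0.05, -0.05], [0.28, -0.31], [0.13, -0.14]]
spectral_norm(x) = 0.81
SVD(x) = [[-0.14,  0.37], [-0.42,  -0.56], [-0.46,  -0.11], [0.0,  -0.66], [0.77,  -0.31]] @ diag([0.8070526659623432, 0.6286222986524376]) @ [[0.75, 0.67], [-0.67, 0.75]]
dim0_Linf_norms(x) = [0.59, 0.49]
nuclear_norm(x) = 1.44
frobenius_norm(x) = 1.02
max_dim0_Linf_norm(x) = 0.59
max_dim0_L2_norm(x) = 0.73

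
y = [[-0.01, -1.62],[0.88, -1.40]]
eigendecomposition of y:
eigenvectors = [[(0.8+0j), (0.8-0j)],[(0.35-0.48j), 0.35+0.48j]]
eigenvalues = [(-0.7+0.97j), (-0.7-0.97j)]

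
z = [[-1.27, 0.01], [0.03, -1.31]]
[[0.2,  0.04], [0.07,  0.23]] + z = [[-1.07,0.05], [0.1,-1.08]]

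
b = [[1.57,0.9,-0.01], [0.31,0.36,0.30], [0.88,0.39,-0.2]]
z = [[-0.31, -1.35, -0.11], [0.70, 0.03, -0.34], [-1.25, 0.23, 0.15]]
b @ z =[[0.16, -2.09, -0.48], [-0.22, -0.34, -0.11], [0.25, -1.22, -0.26]]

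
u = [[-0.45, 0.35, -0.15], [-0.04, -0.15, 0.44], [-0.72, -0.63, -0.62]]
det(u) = -0.274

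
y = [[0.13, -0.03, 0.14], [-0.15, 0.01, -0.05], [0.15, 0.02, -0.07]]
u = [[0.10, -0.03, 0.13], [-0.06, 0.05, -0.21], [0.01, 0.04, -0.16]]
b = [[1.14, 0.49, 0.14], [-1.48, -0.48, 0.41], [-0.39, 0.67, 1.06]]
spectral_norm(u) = 0.31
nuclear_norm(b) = 3.48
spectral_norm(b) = 2.03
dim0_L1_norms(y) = [0.43, 0.06, 0.26]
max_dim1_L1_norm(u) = 0.32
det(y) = -0.00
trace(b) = 1.72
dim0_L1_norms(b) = [3.01, 1.64, 1.61]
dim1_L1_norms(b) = [1.77, 2.37, 2.12]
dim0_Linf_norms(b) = [1.48, 0.67, 1.06]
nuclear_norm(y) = 0.41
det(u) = 0.00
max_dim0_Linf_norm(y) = 0.15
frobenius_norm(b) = 2.42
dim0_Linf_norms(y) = [0.15, 0.03, 0.14]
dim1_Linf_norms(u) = [0.13, 0.21, 0.16]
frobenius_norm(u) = 0.32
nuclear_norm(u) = 0.40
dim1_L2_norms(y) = [0.19, 0.16, 0.17]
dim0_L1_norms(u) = [0.17, 0.12, 0.5]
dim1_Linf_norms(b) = [1.14, 1.48, 1.06]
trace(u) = -0.01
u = b @ y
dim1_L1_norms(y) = [0.3, 0.21, 0.24]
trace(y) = 0.07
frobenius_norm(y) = 0.30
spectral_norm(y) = 0.26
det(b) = -0.37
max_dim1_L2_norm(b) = 1.61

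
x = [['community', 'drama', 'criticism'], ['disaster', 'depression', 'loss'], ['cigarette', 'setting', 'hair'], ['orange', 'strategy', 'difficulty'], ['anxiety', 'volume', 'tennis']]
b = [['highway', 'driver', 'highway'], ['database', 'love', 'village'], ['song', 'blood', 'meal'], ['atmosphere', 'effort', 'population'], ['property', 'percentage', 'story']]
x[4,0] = 'anxiety'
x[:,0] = ['community', 'disaster', 'cigarette', 'orange', 'anxiety']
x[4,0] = 'anxiety'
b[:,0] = ['highway', 'database', 'song', 'atmosphere', 'property']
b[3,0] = 'atmosphere'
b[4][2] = 'story'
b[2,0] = 'song'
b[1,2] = 'village'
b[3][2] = 'population'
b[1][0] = 'database'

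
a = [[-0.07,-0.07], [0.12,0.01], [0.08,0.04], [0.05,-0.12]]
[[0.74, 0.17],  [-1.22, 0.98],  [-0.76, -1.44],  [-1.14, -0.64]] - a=[[0.81, 0.24],[-1.34, 0.97],[-0.84, -1.48],[-1.19, -0.52]]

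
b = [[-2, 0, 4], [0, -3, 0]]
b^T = [[-2, 0], [0, -3], [4, 0]]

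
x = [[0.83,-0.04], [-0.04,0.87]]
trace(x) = 1.70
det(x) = 0.72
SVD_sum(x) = [[0.25,-0.40], [-0.4,0.65]] + [[0.58, 0.36],[0.36, 0.22]]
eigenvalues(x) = [0.81, 0.89]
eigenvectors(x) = [[-0.85, 0.53],[-0.53, -0.85]]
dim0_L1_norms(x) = [0.87, 0.91]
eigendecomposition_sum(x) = [[0.58, 0.36], [0.36, 0.22]] + [[0.25, -0.40], [-0.4, 0.65]]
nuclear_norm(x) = 1.70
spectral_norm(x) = 0.89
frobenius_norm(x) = 1.20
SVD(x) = [[-0.53, 0.85],[0.85, 0.53]] @ diag([0.8947213595499958, 0.8052786404500041]) @ [[-0.53,0.85], [0.85,0.53]]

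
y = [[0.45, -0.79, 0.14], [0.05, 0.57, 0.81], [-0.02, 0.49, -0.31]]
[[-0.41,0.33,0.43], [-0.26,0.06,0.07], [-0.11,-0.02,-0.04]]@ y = [[-0.18, 0.72, 0.08], [-0.12, 0.27, -0.01], [-0.05, 0.06, -0.02]]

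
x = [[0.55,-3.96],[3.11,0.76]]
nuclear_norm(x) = 7.19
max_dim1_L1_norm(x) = 4.51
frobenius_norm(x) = 5.12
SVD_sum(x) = [[-0.12, -3.94],[0.03, 0.85]] + [[0.67, -0.02], [3.08, -0.09]]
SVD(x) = [[-0.98, 0.21], [0.21, 0.98]] @ diag([4.032948854281451, 3.15739188868755]) @ [[0.03,1.00], [1.0,-0.03]]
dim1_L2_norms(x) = [4.0, 3.2]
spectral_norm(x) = 4.03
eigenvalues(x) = [(0.66+3.51j), (0.66-3.51j)]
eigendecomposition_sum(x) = [[0.28+1.76j, -1.98+0.37j], [(1.56-0.29j), 0.38+1.74j]] + [[0.28-1.76j, (-1.98-0.37j)], [(1.56+0.29j), 0.38-1.74j]]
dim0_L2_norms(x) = [3.16, 4.03]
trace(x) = 1.31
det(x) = 12.73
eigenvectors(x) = [[(0.75+0j), (0.75-0j)], [-0.02-0.66j, -0.02+0.66j]]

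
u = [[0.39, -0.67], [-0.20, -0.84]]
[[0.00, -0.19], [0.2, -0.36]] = u @ [[-0.29, 0.18], [-0.17, 0.39]]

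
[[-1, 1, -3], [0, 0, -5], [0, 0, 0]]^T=[[-1, 0, 0], [1, 0, 0], [-3, -5, 0]]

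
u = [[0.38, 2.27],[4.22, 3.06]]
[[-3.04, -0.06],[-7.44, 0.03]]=u@ [[-0.9, 0.03], [-1.19, -0.03]]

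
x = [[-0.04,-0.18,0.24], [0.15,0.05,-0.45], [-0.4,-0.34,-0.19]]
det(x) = -0.04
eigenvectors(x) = [[(0.5-0.4j),(0.5+0.4j),-0.12+0.00j], [-0.67+0.00j,-0.67-0.00j,0.69+0.00j], [(0.29+0.25j),(0.29-0.25j),(0.72+0j)]]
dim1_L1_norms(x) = [0.46, 0.65, 0.93]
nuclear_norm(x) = 1.23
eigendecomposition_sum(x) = [[-0.03+0.19j, -0.11+0.07j, 0.10-0.04j],[(0.15-0.14j), 0.14+0.01j, (-0.1-0.04j)],[-0.12+0.00j, (-0.05-0.06j), (0.03+0.06j)]] + [[-0.03-0.19j, (-0.11-0.07j), (0.1+0.04j)], [(0.15+0.14j), (0.14-0.01j), (-0.1+0.04j)], [(-0.12-0j), -0.05+0.06j, 0.03-0.06j]] + [[(0.03-0j),(0.04+0j),0.04-0.00j], [(-0.16+0j),-0.22-0.00j,(-0.24+0j)], [-0.16+0.00j,-0.23-0.00j,-0.25+0.00j]]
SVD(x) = [[-0.29, -0.42, 0.86], [0.31, 0.81, 0.5], [-0.9, 0.41, -0.11]] @ diag([0.5648355254092763, 0.5441455635189308, 0.1251656300199554]) @ [[0.74, 0.67, -0.07], [-0.05, -0.05, -1.00], [0.67, -0.75, -0.00]]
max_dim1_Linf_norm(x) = 0.45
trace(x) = -0.18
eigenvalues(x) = [(0.13+0.26j), (0.13-0.26j), (-0.45+0j)]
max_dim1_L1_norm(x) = 0.93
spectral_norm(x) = 0.56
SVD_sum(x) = [[-0.12, -0.11, 0.01], [0.13, 0.12, -0.01], [-0.38, -0.34, 0.03]] + [[0.01, 0.01, 0.23], [-0.02, -0.02, -0.44], [-0.01, -0.01, -0.22]] + [[0.07, -0.08, -0.0], [0.04, -0.05, -0.0], [-0.01, 0.01, 0.0]]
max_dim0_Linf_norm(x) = 0.45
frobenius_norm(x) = 0.79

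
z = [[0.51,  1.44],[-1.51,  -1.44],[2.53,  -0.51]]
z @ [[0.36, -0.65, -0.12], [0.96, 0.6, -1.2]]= [[1.57, 0.53, -1.79], [-1.93, 0.12, 1.91], [0.42, -1.95, 0.31]]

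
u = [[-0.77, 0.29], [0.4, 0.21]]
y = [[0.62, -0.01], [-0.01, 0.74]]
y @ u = [[-0.48, 0.18], [0.30, 0.15]]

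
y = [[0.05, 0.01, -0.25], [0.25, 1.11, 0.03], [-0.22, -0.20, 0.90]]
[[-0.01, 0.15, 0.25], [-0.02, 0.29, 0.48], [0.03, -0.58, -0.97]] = y @ [[-0.03, 0.54, 0.89], [-0.01, 0.15, 0.25], [0.02, -0.48, -0.8]]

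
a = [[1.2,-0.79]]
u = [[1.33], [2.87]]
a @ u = [[-0.67]]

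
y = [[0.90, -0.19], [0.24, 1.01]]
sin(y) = [[0.80, -0.11], [0.14, 0.87]]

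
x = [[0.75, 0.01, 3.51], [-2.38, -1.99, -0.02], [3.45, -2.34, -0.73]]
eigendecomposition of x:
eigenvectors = [[0.70+0.00j, (-0.27+0.42j), (-0.27-0.42j)], [-0.28+0.00j, -0.65+0.00j, (-0.65-0j)], [0.65+0.00j, (0.12-0.56j), 0.12+0.56j]]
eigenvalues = [(4+0j), (-2.99+1.5j), (-2.99-1.5j)]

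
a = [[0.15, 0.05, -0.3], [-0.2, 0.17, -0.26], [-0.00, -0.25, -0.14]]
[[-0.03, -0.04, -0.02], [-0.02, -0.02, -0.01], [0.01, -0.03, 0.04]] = a @ [[-0.04, -0.05, -0.07], [-0.09, 0.05, -0.16], [0.06, 0.13, -0.0]]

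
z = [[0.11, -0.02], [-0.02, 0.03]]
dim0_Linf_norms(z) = [0.11, 0.03]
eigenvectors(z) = [[0.97, 0.23], [-0.23, 0.97]]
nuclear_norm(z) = 0.14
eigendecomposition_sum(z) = [[0.11, -0.03], [-0.03, 0.01]] + [[0.00,0.01],[0.01,0.02]]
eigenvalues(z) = [0.11, 0.03]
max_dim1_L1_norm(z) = 0.13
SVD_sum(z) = [[0.11, -0.03], [-0.03, 0.01]] + [[0.0, 0.01], [0.01, 0.02]]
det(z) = 0.00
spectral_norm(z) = 0.11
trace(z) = 0.14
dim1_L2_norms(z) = [0.11, 0.04]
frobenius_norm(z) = 0.12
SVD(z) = [[-0.97, 0.23], [0.23, 0.97]] @ diag([0.11472135954999581, 0.025278640450004202]) @ [[-0.97, 0.23], [0.23, 0.97]]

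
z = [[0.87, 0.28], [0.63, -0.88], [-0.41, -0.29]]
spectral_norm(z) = 1.18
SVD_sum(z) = [[0.64,-0.27], [0.85,-0.35], [-0.25,0.10]] + [[0.23, 0.55], [-0.22, -0.53], [-0.16, -0.39]]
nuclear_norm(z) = 2.11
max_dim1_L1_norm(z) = 1.51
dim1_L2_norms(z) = [0.91, 1.08, 0.5]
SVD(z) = [[-0.59, 0.64], [-0.78, -0.62], [0.23, -0.46]] @ diag([1.1837280844008489, 0.9260603771896821]) @ [[-0.92,0.38], [0.38,0.92]]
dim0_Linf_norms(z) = [0.87, 0.88]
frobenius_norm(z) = 1.50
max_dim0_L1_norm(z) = 1.91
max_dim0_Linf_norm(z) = 0.88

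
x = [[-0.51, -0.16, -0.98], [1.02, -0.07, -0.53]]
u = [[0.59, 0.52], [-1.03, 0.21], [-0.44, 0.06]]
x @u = [[0.30, -0.36], [0.91, 0.48]]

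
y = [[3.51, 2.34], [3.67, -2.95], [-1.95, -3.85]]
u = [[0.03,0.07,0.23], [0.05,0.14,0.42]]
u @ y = [[-0.09, -1.02],[-0.13, -1.91]]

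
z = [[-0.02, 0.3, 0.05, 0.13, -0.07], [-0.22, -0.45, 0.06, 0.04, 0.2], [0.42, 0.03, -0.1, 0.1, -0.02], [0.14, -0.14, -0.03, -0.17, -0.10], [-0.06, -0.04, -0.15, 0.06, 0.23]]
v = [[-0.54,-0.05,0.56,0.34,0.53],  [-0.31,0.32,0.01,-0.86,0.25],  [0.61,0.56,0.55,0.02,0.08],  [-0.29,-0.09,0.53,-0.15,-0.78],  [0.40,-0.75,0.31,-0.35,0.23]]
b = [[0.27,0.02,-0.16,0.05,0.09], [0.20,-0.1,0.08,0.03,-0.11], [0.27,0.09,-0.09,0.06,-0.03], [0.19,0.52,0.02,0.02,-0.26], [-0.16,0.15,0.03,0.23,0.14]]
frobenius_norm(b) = 0.88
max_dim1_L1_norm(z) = 0.97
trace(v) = 0.41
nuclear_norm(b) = 1.62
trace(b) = 0.24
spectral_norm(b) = 0.65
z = v @ b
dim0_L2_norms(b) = [0.5, 0.56, 0.2, 0.25, 0.33]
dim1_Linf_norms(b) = [0.27, 0.2, 0.27, 0.52, 0.23]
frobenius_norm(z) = 0.88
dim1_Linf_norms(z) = [0.3, 0.45, 0.42, 0.17, 0.23]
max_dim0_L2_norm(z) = 0.56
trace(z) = -0.51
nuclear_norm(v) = 5.00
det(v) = 1.00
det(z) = 0.00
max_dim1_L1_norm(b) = 1.01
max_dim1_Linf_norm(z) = 0.45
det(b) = 0.00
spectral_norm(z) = 0.66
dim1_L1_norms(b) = [0.59, 0.52, 0.54, 1.01, 0.71]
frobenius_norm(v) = 2.24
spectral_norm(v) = 1.01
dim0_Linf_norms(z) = [0.42, 0.45, 0.15, 0.17, 0.23]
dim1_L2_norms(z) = [0.34, 0.54, 0.44, 0.28, 0.29]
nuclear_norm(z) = 1.62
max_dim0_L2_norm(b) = 0.56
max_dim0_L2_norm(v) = 1.01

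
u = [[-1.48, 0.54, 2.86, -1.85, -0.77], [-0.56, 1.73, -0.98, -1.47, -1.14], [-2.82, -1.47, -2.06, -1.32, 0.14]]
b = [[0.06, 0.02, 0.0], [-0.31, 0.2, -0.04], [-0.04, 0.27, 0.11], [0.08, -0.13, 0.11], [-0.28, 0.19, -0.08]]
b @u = [[-0.1, 0.07, 0.15, -0.14, -0.07], [0.46, 0.24, -1.0, 0.33, 0.01], [-0.4, 0.28, -0.61, -0.47, -0.26], [-0.36, -0.34, 0.13, -0.1, 0.10], [0.53, 0.3, -0.82, 0.34, -0.01]]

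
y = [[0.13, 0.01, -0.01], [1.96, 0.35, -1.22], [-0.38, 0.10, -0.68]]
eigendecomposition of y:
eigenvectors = [[-0.04, -0.06, -0.00], [-1.0, 0.98, 0.81], [-0.08, 0.18, 0.59]]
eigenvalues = [0.34, 0.0, -0.54]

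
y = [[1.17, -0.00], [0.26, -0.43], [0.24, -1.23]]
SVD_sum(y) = [[0.44, -0.57], [0.31, -0.39], [0.69, -0.88]] + [[0.73, 0.57], [-0.05, -0.04], [-0.45, -0.35]]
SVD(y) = [[-0.51, 0.85], [-0.35, -0.05], [-0.79, -0.52]] @ diag([1.4196831555616884, 1.0846196281712805]) @ [[-0.62, 0.79],[0.79, 0.62]]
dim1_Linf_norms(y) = [1.17, 0.43, 1.23]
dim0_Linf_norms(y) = [1.17, 1.23]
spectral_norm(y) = 1.42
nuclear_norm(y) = 2.50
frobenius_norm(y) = 1.79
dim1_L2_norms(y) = [1.17, 0.5, 1.25]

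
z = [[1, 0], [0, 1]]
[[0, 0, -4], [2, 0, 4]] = z @[[0, 0, -4], [2, 0, 4]]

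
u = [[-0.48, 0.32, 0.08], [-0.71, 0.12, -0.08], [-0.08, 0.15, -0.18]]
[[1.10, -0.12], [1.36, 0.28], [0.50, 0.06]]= u@[[-1.58, -0.44], [1.32, -0.83], [-0.96, -0.82]]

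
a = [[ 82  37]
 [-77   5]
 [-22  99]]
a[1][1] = 5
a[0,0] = 82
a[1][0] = -77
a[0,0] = 82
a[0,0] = 82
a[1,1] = 5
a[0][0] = 82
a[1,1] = 5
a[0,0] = 82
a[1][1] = 5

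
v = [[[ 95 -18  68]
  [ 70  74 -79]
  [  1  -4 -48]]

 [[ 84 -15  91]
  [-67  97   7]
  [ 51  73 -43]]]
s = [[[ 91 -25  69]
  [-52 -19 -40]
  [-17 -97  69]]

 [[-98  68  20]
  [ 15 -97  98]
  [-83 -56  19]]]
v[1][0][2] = 91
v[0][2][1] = -4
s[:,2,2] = [69, 19]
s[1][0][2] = 20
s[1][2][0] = -83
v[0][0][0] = 95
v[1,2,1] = 73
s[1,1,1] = -97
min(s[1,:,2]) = 19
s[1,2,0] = -83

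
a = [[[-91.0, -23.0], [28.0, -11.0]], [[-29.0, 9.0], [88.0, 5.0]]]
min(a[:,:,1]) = -23.0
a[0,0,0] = -91.0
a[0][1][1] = -11.0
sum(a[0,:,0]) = -63.0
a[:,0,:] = [[-91.0, -23.0], [-29.0, 9.0]]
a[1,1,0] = 88.0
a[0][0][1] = -23.0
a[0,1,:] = [28.0, -11.0]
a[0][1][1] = -11.0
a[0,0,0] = -91.0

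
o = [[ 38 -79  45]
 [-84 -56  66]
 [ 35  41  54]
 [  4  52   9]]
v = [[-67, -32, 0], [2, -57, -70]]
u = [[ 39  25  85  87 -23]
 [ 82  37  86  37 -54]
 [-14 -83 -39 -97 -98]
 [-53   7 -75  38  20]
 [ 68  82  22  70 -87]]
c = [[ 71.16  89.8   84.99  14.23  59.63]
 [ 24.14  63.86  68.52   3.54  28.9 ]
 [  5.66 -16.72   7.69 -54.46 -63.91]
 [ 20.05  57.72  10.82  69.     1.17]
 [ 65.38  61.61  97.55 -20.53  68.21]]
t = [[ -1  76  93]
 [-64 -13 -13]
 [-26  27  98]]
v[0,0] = -67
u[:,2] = [85, 86, -39, -75, 22]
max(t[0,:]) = 93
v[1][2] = -70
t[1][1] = -13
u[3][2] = -75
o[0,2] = 45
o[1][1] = -56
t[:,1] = [76, -13, 27]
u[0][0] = 39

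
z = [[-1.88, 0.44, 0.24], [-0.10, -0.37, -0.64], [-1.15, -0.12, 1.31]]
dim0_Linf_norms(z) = [1.88, 0.44, 1.31]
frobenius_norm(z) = 2.72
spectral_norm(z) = 2.43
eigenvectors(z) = [[0.02, 0.9, -0.36], [-0.35, 0.25, -0.89], [0.94, 0.36, -0.27]]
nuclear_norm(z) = 4.04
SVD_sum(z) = [[-1.61, 0.22, 0.83], [0.22, -0.03, -0.11], [-1.41, 0.19, 0.72]] + [[-0.29, 0.09, -0.59], [-0.25, 0.08, -0.5], [0.3, -0.09, 0.6]] + [[0.02, 0.13, 0.01], [-0.07, -0.42, -0.03], [-0.04, -0.22, -0.02]]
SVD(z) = [[-0.75, -0.61, -0.27], [0.10, -0.51, 0.86], [-0.66, 0.61, 0.44]] @ diag([2.434163149486698, 1.105865304767279, 0.4970027056193706]) @ [[0.88, -0.12, -0.45], [0.44, -0.14, 0.89], [-0.17, -0.98, -0.07]]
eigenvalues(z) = [1.33, -1.66, -0.6]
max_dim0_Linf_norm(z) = 1.88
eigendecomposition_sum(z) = [[-0.01, -0.00, 0.03], [0.17, 0.08, -0.48], [-0.45, -0.20, 1.26]] + [[-1.98, 0.70, 0.31],[-0.54, 0.19, 0.09],[-0.79, 0.28, 0.12]] + [[0.11, -0.26, -0.10], [0.27, -0.64, -0.25], [0.08, -0.19, -0.08]]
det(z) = 1.34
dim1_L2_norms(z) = [1.95, 0.75, 1.75]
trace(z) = -0.94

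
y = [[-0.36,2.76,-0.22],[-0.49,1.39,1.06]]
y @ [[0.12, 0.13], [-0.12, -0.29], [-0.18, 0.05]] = [[-0.33, -0.86], [-0.42, -0.41]]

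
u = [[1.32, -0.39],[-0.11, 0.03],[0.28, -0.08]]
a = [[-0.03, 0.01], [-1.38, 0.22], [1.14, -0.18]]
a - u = [[-1.35, 0.4], [-1.27, 0.19], [0.86, -0.1]]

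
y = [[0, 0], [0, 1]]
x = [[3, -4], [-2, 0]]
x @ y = [[0, -4], [0, 0]]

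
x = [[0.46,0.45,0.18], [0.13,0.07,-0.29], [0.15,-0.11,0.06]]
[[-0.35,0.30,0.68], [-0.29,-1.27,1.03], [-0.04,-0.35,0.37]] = x @ [[-0.71, -2.51, 2.99],  [-0.31, 1.75, -0.60],  [0.62, 3.69, -2.35]]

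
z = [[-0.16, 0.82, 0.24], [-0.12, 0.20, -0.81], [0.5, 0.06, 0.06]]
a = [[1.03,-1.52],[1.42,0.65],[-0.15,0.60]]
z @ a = [[0.96, 0.92],[0.28, -0.17],[0.59, -0.68]]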